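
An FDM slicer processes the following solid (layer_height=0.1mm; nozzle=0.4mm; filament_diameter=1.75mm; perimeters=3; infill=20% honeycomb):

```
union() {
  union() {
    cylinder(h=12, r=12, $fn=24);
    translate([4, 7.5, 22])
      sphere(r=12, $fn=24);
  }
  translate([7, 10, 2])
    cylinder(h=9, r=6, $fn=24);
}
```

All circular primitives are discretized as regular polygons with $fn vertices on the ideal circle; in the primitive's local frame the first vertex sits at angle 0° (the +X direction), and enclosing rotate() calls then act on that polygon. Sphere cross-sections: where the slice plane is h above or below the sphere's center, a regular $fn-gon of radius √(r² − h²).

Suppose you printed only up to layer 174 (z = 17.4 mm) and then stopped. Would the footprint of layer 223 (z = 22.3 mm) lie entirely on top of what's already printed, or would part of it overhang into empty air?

Compare the two slices. At z = 17.4: the cylinder is absent (z outside [0, 12]); the r=12 sphere at (4, 7.5) slices to a regular 24-gon of circumradius 11.083 (√(r²−h²) with h=4.6 from center) (area = (24/2)·11.083²·sin(360°/24) = 381.52 mm²); Merging all regions: only the r=12 sphere at (4, 7.5) is present, so the union is just that shape — area = 381.52 mm²; the cylinder at (7, 10) does not reach this height (z outside [2, 11]); Combining (union): only the result so far is present, so the union is just that shape — area = 381.52 mm². At z = 22.3: the cylinder is not intersected at this z (z outside [0, 12]); the sphere at (4, 7.5): section is a regular 24-gon, circumradius = √(r²−h²) = √(12²−0.3²) = 11.996 (area = (24/2)·11.996²·sin(360°/24) = 446.96 mm²); Taking the union: only the r=12 sphere at (4, 7.5) is present, so the union is just that shape — area = 446.96 mm²; the cylinder at (7, 10) does not reach this height (z outside [2, 11]); Combining (union): only that combined region is present, so the union is just that shape — area = 446.96 mm². Checking containment: at z = 22.3 the cross-section extends beyond the z = 17.4 cross-section by about 65.44 mm².

part overhangs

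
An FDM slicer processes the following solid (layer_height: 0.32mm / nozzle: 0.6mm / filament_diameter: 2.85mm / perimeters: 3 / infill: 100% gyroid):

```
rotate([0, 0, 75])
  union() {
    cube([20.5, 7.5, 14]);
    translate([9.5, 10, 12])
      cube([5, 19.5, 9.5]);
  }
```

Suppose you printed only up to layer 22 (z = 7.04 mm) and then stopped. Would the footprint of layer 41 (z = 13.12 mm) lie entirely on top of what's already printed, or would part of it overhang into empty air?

part overhangs

Compare the two slices. At z = 7.04: the 20.5×7.5 cube contributes its full rectangle (area 153.75 mm²); the cube at (9.5, 10) does not reach this height (z outside [12, 21.5]); Taking the union: only the 20.5×7.5 cube is present, so the union is just that shape — area = 153.75 mm²; (rotated 75° about Z; rotation is an isometry so areas/perimeters/island counts are preserved). At z = 13.12: the 20.5×7.5 cube contributes its full rectangle (area 153.75 mm²); the 5×19.5 cube at (9.5, 10) contributes its full rectangle (area 97.50 mm²); Merging all regions: the 2 present regions are separate (no shared area or edge), so areas and boundary lengths simply add and each stays a separate island — area = 251.25 mm²; (whole slice rotated 75° about Z — lengths, areas and connectivity unchanged). Checking containment: at z = 13.12 the cross-section extends beyond the z = 7.04 cross-section by about 97.50 mm².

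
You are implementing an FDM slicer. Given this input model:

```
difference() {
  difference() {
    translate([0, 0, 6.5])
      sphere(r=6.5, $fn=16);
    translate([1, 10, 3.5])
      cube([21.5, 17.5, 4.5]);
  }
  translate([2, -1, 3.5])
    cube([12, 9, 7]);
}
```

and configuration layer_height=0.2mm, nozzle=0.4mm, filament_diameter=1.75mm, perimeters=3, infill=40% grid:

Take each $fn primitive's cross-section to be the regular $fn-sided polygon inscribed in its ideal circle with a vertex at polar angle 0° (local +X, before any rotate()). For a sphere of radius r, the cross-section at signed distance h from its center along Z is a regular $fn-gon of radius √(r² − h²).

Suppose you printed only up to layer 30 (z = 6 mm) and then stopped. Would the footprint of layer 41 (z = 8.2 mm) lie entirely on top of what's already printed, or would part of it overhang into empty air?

entirely on top

Compare the two slices. At z = 6: the r=6.5 sphere contributes a regular 16-gon of circumradius √(6.5²−0.5²) = 6.481 (area = (16/2)·6.481²·sin(360°/16) = 128.58 mm²); the cube at (1, 10) (footprint 21.5×17.5) is included at this height (area 376.25 mm²); Taking the first minus the rest: starting from the r=6.5 sphere (128.58 mm²), the 21.5×17.5 cube at (1, 10) misses the remaining region (no effect) — area = 128.58 mm²; the 12×9 cube at (2, -1) contributes its full rectangle (area 108.00 mm²); Subtracting the remaining from the first: starting from that combined region (128.58 mm²), the 12×9 cube at (2, -1) partially overlaps it — only the 23.96 mm² overlap (of its 108.00 mm²) is removed, clipping the outline — area = 104.62 mm². At z = 8.2: the r=6.5 sphere contributes a regular 16-gon of circumradius √(6.5²−1.7²) = 6.274 (area = (16/2)·6.274²·sin(360°/16) = 120.50 mm²); the cube at (1, 10) is absent (z outside [3.5, 8]); Taking the first minus the rest: none of the subtracted shapes is present at this height, so the r=6.5 sphere is unchanged — area = 120.50 mm²; the cube at (2, -1) is present — its section is the full 12×9 rectangle (area 108.00 mm²); Subtracting the remaining from the first: starting from the result so far (120.50 mm²), the 12×9 cube at (2, -1) partially overlaps it — only the 22.15 mm² overlap (of its 108.00 mm²) is removed, clipping the outline — area = 98.35 mm². Checking containment: the cross-section at z = 8.2 is a subset of the cross-section at z = 6.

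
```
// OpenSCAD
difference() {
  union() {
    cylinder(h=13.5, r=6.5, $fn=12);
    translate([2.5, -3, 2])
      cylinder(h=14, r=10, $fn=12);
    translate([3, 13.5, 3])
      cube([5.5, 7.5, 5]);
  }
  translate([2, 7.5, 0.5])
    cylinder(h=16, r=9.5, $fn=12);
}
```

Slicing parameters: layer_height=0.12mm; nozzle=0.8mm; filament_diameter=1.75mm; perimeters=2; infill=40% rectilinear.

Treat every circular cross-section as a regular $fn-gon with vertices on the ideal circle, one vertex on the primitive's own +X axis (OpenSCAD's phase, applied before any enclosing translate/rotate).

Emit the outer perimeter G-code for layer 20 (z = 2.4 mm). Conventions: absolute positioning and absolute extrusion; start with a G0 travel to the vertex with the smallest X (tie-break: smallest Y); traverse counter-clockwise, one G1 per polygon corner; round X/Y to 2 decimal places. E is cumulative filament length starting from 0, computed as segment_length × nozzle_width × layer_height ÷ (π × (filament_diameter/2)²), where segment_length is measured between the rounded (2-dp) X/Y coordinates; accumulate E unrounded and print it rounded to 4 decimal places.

G0 X-7.50 Y-3.00 Z2.40
G1 X-6.16 Y-8.00 E0.2066
G1 X-2.50 Y-11.66 E0.4132
G1 X2.50 Y-13.00 E0.6198
G1 X7.50 Y-11.66 E0.8264
G1 X11.16 Y-8.00 E1.0330
G1 X12.50 Y-3.00 E1.2396
G1 X11.16 Y2.00 E1.4462
G1 X10.27 Y2.89 E1.4964
G1 X10.23 Y2.75 E1.5022
G1 X6.75 Y-0.73 E1.6987
G1 X2.00 Y-2.00 E1.8949
G1 X-2.75 Y-0.73 E2.0911
G1 X-5.86 Y2.38 E2.2667
G1 X-5.89 Y2.27 E2.2712
G1 X-6.16 Y2.00 E2.2865
G1 X-7.50 Y-3.00 E2.4931

At z = 2.4 mm: the r=6.5 cylinder gives a regular 12-gon of circumradius 6.5 (constant along its height); the r=10 cylinder at (2.5, -3) contributes a regular 12-gon of circumradius 10; the cube at (3, 13.5) does not reach this height (z outside [3, 8]); Merging all regions: the regions partially overlap (shared area 124.16 mm²), so overlapping operands fuse into one piece — 1 connected region; the r=9.5 cylinder at (2, 7.5) gives a regular 12-gon of circumradius 9.5 (constant along its height); Taking the first minus the rest: starting from that combined region, the r=9.5 cylinder at (2, 7.5) partially overlaps it — only the 97.85 mm² overlap (of its 270.75 mm²) is removed, clipping the outline — 1 connected region. The outline is a single polygon with 16 vertices. Extrusion per mm of travel: 0.8 × 0.12 / (π × 0.875²) = 0.039912. Accumulating E over each segment gives final E = 2.4931.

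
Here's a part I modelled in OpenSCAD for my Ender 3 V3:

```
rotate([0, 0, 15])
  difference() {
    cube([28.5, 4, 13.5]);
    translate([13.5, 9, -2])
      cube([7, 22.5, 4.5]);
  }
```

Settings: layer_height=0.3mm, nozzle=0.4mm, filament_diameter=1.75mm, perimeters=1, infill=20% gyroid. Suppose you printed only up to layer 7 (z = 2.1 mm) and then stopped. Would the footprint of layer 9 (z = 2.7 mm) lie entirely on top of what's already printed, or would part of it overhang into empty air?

Compare the two slices. At z = 2.1: the cube is present — its section is the full 28.5×4 rectangle (area 114.00 mm²); the cube at (13.5, 9) is present — its section is the full 7×22.5 rectangle (area 157.50 mm²); Taking the first minus the rest: starting from the 28.5×4 cube (114.00 mm²), the 7×22.5 cube at (13.5, 9) misses the remaining region (no effect) — area = 114.00 mm²; (whole slice rotated 15° about Z — lengths, areas and connectivity unchanged). At z = 2.7: the 28.5×4 cube contributes its full rectangle (area 114.00 mm²); the cube at (13.5, 9) is not intersected at this z (z outside [-2, 2.5]); After the difference (first − rest): none of the subtracted shapes is present at this height, so the 28.5×4 cube is unchanged — area = 114.00 mm²; (whole slice rotated 15° about Z — lengths, areas and connectivity unchanged). Checking containment: the cross-section at z = 2.7 is a subset of the cross-section at z = 2.1.

entirely on top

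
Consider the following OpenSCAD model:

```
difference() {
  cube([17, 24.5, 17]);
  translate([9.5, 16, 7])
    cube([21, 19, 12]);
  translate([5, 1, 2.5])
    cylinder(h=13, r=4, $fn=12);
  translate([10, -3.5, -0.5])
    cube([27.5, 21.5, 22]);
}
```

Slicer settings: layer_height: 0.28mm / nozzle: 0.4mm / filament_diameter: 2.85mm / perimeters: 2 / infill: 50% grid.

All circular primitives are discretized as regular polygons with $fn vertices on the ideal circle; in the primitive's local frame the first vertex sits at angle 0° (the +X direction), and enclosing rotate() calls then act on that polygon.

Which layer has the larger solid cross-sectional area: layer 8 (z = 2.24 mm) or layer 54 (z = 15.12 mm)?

layer 8 (z = 2.24 mm)

Layer 8 (z = 2.24): the cube is present — its section is the full 17×24.5 rectangle (area 416.50 mm²); the cube at (9.5, 16) is absent (z outside [7, 19]); the cylinder at (5, 1) does not reach this height (z outside [2.5, 15.5]); the cube at (10, -3.5) is present — its section is the full 27.5×21.5 rectangle (area 591.25 mm²); Subtracting the remaining from the first: starting from the 17×24.5 cube (416.50 mm²), the 27.5×21.5 cube at (10, -3.5) partially overlaps it — only the 126.00 mm² overlap (of its 591.25 mm²) is removed, clipping the outline — area = 290.50 mm². So its area = 290.50 mm². Layer 54 (z = 15.12): the cube is present — its section is the full 17×24.5 rectangle (area 416.50 mm²); the 21×19 cube at (9.5, 16) contributes its full rectangle (area 399.00 mm²); the r=4 cylinder at (5, 1) contributes a regular 12-gon of circumradius 4 (area = (12/2)·4.000²·sin(360°/12) = 48.00 mm²); the cube at (10, -3.5) (footprint 27.5×21.5) is included at this height (area 591.25 mm²); After the difference (first − rest): starting from the 17×24.5 cube (416.50 mm²), the 21×19 cube at (9.5, 16) partially overlaps it — only the 63.75 mm² overlap (of its 399.00 mm²) is removed, clipping the outline; the r=4 cylinder at (5, 1) partially overlaps it — only the 31.73 mm² overlap (of its 48.00 mm²) is removed, clipping the outline; the 27.5×21.5 cube at (10, -3.5) partially overlaps it — only the 112.00 mm² overlap (of its 591.25 mm²) is removed, clipping the outline — area = 209.02 mm². So its area = 209.02 mm². Layer 8 is larger (290.50 vs 209.02 mm²).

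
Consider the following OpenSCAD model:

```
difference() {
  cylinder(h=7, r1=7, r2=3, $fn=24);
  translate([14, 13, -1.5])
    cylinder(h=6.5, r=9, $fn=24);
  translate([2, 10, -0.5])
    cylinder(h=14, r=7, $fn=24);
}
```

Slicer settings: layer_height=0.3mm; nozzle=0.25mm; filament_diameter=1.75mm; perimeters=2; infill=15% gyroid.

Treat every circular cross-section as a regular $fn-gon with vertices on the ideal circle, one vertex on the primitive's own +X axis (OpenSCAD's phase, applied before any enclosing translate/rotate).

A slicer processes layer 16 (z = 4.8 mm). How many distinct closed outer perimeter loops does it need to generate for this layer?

1

At z = 4.8 mm: the cone contributes a regular 24-gon of circumradius 4.257 (interpolated between r1=7 and r2=3 at t=0.686); the r=9 cylinder at (14, 13) gives a regular 24-gon of circumradius 9 (constant along its height); the cylinder at (2, 10): section is a regular 24-gon, circumradius r=7; Taking the first minus the rest: starting from the cone, the r=9 cylinder at (14, 13) misses the remaining region (no effect); the r=7 cylinder at (2, 10) partially overlaps it — only the 2.98 mm² overlap (of its 152.19 mm²) is removed, clipping the outline — 1 connected region. The result has 1 disconnected region.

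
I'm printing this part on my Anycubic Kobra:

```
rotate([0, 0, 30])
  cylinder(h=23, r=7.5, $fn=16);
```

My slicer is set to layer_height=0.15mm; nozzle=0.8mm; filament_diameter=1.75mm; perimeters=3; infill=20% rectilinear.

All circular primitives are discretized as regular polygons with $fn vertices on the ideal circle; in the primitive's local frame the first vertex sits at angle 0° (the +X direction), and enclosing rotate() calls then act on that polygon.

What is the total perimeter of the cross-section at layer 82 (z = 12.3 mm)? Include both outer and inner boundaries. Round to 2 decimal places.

At z = 12.3 mm: the r=7.5 cylinder gives a regular 16-gon of circumradius 7.5 (constant along its height) (perimeter = 2·16·7.500·sin(180°/16) = 46.82 mm); (whole slice rotated 30° about Z — lengths, areas and connectivity unchanged). Overall, the cross-section is a single solid region. Total boundary length (outer) = 46.82 mm.

46.82 mm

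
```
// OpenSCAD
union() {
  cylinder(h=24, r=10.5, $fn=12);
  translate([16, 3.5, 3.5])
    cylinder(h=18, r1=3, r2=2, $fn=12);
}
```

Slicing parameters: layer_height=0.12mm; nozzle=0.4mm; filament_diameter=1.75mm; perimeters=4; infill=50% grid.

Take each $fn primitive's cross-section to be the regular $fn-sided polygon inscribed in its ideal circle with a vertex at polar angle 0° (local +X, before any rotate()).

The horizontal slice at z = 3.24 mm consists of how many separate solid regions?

1

At z = 3.24 mm: the cylinder: section is a regular 12-gon, circumradius r=10.5; the cone at (16, 3.5) is absent (z outside [3.5, 21.5]); Taking the union: only the r=10.5 cylinder is present, so the union is just that shape — 1 connected region. The result has 1 disconnected region.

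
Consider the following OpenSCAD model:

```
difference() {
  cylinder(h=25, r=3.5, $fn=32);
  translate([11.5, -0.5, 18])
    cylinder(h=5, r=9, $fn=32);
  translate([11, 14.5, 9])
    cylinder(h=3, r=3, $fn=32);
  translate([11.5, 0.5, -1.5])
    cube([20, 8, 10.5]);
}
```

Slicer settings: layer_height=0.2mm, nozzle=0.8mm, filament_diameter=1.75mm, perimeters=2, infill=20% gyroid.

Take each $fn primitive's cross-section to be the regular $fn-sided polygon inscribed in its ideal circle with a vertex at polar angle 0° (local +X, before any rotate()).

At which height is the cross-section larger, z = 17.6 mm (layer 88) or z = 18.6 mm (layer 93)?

Layer 88 (z = 17.6): the r=3.5 cylinder gives a regular 32-gon of circumradius 3.5 (constant along its height) (area = (32/2)·3.500²·sin(360°/32) = 38.24 mm²); the cylinder at (11.5, -0.5) is absent (z outside [18, 23]); the cylinder at (11, 14.5) is absent (z outside [9, 12]); the cube at (11.5, 0.5) does not reach this height (z outside [-1.5, 9]); After the difference (first − rest): none of the subtracted shapes is present at this height, so the r=3.5 cylinder is unchanged — area = 38.24 mm². So its area = 38.24 mm². Layer 93 (z = 18.6): the r=3.5 cylinder contributes a regular 32-gon of circumradius 3.5 (area = (32/2)·3.500²·sin(360°/32) = 38.24 mm²); the r=9 cylinder at (11.5, -0.5) gives a regular 32-gon of circumradius 9 (constant along its height) (area = (32/2)·9.000²·sin(360°/32) = 252.84 mm²); the cylinder at (11, 14.5) is not intersected at this z (z outside [9, 12]); the cube at (11.5, 0.5) is absent (z outside [-1.5, 9]); After the difference (first − rest): starting from the r=3.5 cylinder (38.24 mm²), the r=9 cylinder at (11.5, -0.5) partially overlaps it — only the 2.70 mm² overlap (of its 252.84 mm²) is removed, clipping the outline — area = 35.54 mm². So its area = 35.54 mm². Layer 88 is larger (38.24 vs 35.54 mm²).

layer 88 (z = 17.6 mm)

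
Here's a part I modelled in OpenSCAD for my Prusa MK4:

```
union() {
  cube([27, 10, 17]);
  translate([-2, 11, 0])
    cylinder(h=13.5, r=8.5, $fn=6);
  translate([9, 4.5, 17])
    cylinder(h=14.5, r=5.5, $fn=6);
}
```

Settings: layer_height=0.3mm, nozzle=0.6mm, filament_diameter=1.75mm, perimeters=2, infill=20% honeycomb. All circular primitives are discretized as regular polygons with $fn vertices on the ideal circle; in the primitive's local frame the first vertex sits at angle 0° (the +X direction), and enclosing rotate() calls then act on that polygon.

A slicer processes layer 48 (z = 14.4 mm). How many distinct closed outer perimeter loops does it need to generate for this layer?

1

At z = 14.4 mm: the cube (footprint 27×10) is included at this height; the cylinder at (-2, 11) does not reach this height (z outside [0, 13.5]); the cylinder at (9, 4.5) is absent (z outside [17, 31.5]); Taking the union: only the 27×10 cube is present, so the union is just that shape — 1 connected region. The result has 1 disconnected region.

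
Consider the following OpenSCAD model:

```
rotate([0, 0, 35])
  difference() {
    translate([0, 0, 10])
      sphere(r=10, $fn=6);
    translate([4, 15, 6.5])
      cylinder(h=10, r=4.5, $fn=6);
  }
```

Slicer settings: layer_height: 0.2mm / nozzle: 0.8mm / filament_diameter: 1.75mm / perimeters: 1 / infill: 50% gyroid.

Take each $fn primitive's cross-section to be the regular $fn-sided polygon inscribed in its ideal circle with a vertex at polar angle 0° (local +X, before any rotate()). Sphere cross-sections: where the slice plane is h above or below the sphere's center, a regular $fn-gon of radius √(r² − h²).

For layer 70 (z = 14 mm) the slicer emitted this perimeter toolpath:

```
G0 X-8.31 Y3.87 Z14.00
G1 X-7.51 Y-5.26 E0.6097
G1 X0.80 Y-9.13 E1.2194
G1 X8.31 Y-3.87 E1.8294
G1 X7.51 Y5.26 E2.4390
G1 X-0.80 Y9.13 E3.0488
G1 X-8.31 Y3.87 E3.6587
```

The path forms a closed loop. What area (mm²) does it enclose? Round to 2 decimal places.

Apply the shoelace formula to the sequence of (X, Y) vertices; enclosed area = 218.32 mm².

218.32 mm²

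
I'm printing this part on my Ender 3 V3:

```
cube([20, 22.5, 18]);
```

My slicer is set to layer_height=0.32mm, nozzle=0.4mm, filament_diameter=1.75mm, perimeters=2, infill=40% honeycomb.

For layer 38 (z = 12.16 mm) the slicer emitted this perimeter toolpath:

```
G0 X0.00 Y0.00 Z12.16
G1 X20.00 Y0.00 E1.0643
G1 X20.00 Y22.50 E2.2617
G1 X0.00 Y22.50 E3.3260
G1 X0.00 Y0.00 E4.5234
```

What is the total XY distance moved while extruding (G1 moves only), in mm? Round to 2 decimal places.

85.00 mm

Sum the Euclidean lengths of each G1 segment: total = 85.00 mm.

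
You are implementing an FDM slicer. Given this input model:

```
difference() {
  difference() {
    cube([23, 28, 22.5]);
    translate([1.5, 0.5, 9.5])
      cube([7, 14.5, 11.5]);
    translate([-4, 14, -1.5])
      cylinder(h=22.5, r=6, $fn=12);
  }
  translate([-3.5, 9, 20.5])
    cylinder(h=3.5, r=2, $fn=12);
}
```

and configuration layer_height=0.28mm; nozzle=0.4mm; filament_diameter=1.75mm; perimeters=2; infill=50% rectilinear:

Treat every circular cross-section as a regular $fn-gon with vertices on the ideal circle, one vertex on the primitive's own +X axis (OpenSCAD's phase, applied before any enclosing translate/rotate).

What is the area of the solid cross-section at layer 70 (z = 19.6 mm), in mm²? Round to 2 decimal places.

At z = 19.6 mm: the 23×28 cube contributes its full rectangle (area 644.00 mm²); the cube at (1.5, 0.5) (footprint 7×14.5) is included at this height (area 101.50 mm²); the r=6 cylinder at (-4, 14) gives a regular 12-gon of circumradius 6 (constant along its height) (area = (12/2)·6.000²·sin(360°/12) = 108.00 mm²); After the difference (first − rest): starting from the 23×28 cube (644.00 mm²), the 7×14.5 cube at (1.5, 0.5) lies wholly inside it (removes its full 101.50 mm² and its 43.00 mm outline becomes a hole wall); the r=6 cylinder at (-4, 14) partially overlaps it — only the 10.19 mm² overlap (of its 108.00 mm²) is removed, clipping the outline — area = 532.31 mm²; the cylinder at (-3.5, 9) is not intersected at this z (z outside [20.5, 24]); After the difference (first − rest): none of the subtracted shapes is present at this height, so that combined region is unchanged — area = 532.31 mm². Overall, the cross-section is a single solid region. Net area = 532.31 mm².

532.31 mm²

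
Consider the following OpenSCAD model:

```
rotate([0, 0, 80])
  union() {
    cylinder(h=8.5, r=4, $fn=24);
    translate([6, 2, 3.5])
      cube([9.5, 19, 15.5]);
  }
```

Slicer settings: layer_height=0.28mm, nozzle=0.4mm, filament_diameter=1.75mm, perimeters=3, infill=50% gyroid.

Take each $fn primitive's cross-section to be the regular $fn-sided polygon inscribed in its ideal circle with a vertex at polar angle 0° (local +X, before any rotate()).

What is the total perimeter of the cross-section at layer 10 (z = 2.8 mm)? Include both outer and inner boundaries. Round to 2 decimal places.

At z = 2.8 mm: the r=4 cylinder gives a regular 24-gon of circumradius 4 (constant along its height) (perimeter = 2·24·4.000·sin(180°/24) = 25.06 mm); the cube at (6, 2) is not intersected at this z (z outside [3.5, 19]); Merging all regions: only the r=4 cylinder is present, so the union is just that shape — boundary = 25.06 mm; (whole slice rotated 80° about Z — lengths, areas and connectivity unchanged). Overall, the cross-section is a single solid region. Total boundary length (outer) = 25.06 mm.

25.06 mm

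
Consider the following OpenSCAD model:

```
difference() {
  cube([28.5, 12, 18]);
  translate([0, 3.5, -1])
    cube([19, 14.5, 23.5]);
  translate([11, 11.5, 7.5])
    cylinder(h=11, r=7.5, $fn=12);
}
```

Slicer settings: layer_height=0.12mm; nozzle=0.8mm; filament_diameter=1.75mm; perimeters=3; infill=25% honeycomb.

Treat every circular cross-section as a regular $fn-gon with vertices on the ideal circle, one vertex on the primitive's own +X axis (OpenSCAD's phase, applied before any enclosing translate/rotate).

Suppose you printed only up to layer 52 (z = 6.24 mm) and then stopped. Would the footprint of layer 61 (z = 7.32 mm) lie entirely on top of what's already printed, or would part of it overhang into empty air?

Compare the two slices. At z = 6.24: the cube is present — its section is the full 28.5×12 rectangle (area 342.00 mm²); the cube at (0, 3.5) (footprint 19×14.5) is included at this height (area 275.50 mm²); the cylinder at (11, 11.5) does not reach this height (z outside [7.5, 18.5]); Subtracting the remaining from the first: starting from the 28.5×12 cube (342.00 mm²), the 19×14.5 cube at (0, 3.5) partially overlaps it — only the 161.50 mm² overlap (of its 275.50 mm²) is removed, clipping the outline — area = 180.50 mm². At z = 7.32: the 28.5×12 cube contributes its full rectangle (area 342.00 mm²); the cube at (0, 3.5) is present — its section is the full 19×14.5 rectangle (area 275.50 mm²); the cylinder at (11, 11.5) is absent (z outside [7.5, 18.5]); Taking the first minus the rest: starting from the 28.5×12 cube (342.00 mm²), the 19×14.5 cube at (0, 3.5) partially overlaps it — only the 161.50 mm² overlap (of its 275.50 mm²) is removed, clipping the outline — area = 180.50 mm². Checking containment: the cross-section at z = 7.32 is a subset of the cross-section at z = 6.24.

entirely on top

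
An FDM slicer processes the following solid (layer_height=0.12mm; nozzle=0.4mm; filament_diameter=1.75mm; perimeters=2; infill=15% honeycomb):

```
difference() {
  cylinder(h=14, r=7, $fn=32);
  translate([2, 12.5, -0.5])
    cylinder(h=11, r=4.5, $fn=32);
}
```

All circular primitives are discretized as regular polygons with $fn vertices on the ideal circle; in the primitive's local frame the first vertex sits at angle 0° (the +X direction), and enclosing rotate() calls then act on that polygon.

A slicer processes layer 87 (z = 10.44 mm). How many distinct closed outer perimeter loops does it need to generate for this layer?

At z = 10.44 mm: the r=7 cylinder gives a regular 32-gon of circumradius 7 (constant along its height); the r=4.5 cylinder at (2, 12.5) contributes a regular 32-gon of circumradius 4.5; Taking the first minus the rest: starting from the r=7 cylinder, the r=4.5 cylinder at (2, 12.5) misses the remaining region (no effect) — 1 connected region. The result has 1 disconnected region.

1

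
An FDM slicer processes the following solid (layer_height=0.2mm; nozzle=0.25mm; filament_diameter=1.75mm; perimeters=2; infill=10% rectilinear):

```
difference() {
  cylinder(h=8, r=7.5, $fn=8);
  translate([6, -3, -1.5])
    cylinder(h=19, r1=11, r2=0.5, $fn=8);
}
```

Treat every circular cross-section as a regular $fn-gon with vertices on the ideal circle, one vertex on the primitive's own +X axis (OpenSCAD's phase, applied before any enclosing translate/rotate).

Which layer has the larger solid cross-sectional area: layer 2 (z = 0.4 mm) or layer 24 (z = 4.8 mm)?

Layer 2 (z = 0.4): the r=7.5 cylinder contributes a regular 8-gon of circumradius 7.5 (area = (8/2)·7.500²·sin(360°/8) = 159.10 mm²); the cone at (6, -3) (r1=11→r2=0.5) has section circumradius 9.950 here — a regular 8-gon (area = (8/2)·9.950²·sin(360°/8) = 280.02 mm²); Subtracting the remaining from the first: starting from the r=7.5 cylinder (159.10 mm²), the cone at (6, -3) partially overlaps it — only the 104.24 mm² overlap (of its 280.02 mm²) is removed, clipping the outline — area = 54.86 mm². So its area = 54.86 mm². Layer 24 (z = 4.8): the cylinder: section is a regular 8-gon, circumradius r=7.5 (area = (8/2)·7.500²·sin(360°/8) = 159.10 mm²); the cone at (6, -3) (r1=11→r2=0.5) has section circumradius 7.518 here — a regular 8-gon (area = (8/2)·7.518²·sin(360°/8) = 159.88 mm²); After the difference (first − rest): starting from the r=7.5 cylinder (159.10 mm²), the cone at (6, -3) partially overlaps it — only the 66.98 mm² overlap (of its 159.88 mm²) is removed, clipping the outline — area = 92.12 mm². So its area = 92.12 mm². Layer 24 is larger (92.12 vs 54.86 mm²).

layer 24 (z = 4.8 mm)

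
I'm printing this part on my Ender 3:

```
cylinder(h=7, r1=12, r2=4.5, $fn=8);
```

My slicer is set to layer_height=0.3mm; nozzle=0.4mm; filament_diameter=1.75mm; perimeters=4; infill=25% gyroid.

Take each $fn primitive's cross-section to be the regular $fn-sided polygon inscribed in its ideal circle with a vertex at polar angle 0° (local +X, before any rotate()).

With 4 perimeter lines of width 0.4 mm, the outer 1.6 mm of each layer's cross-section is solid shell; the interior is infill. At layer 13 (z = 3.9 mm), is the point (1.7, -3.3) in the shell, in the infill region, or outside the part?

infill

At z = 3.9 mm: the cone (r1=12→r2=4.5) has section circumradius 7.821 here — a regular 8-gon. Overall, the cross-section is a single solid region. The nearest boundary edge runs (-0.00, -7.82)→(5.53, -5.53); distance from the point to it = 3.53 mm. The point is inside the cross-section and 3.53 mm from the nearest boundary — more than the 1.6 mm shell width (4 × 0.4), so it's in the infill interior.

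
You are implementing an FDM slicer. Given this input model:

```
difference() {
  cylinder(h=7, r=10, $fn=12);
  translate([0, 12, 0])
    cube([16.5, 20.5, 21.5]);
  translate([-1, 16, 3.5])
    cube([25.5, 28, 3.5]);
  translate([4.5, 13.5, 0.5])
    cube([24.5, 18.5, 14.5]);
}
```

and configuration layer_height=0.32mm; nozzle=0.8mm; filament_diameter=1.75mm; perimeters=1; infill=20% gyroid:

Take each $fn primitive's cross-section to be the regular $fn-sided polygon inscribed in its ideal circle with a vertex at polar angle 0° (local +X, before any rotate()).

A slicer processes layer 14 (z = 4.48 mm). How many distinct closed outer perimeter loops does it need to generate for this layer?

1

At z = 4.48 mm: the r=10 cylinder gives a regular 12-gon of circumradius 10 (constant along its height); the cube at (0, 12) (footprint 16.5×20.5) is included at this height; the 25.5×28 cube at (-1, 16) contributes its full rectangle; the cube at (4.5, 13.5) is present — its section is the full 24.5×18.5 rectangle; Taking the first minus the rest: starting from the r=10 cylinder, the 16.5×20.5 cube at (0, 12) misses the remaining region (no effect); the 25.5×28 cube at (-1, 16) misses the remaining region (no effect); the 24.5×18.5 cube at (4.5, 13.5) misses the remaining region (no effect) — 1 connected region. The result has 1 disconnected region.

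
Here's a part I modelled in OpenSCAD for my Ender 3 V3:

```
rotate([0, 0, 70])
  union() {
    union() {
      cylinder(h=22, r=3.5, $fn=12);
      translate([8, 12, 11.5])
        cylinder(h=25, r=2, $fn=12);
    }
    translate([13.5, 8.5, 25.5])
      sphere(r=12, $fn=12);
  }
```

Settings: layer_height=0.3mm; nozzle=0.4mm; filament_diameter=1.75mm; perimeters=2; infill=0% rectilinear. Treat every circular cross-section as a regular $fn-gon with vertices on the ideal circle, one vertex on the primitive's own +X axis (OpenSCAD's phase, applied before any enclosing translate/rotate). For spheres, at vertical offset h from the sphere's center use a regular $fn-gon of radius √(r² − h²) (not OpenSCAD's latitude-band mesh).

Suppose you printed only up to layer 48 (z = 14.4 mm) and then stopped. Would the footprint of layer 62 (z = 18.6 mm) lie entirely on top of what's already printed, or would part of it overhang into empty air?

Compare the two slices. At z = 14.4: the cylinder: section is a regular 12-gon, circumradius r=3.5 (area = (12/2)·3.500²·sin(360°/12) = 36.75 mm²); the r=2 cylinder at (8, 12) gives a regular 12-gon of circumradius 2 (constant along its height) (area = (12/2)·2.000²·sin(360°/12) = 12.00 mm²); Taking the union: the 2 present regions are separate (no shared area or edge), so areas and boundary lengths simply add and each stays a separate island — area = 48.75 mm²; the r=12 sphere at (13.5, 8.5) slices to a regular 12-gon of circumradius 4.560 (√(r²−h²) with h=11.1 from center) (area = (12/2)·4.560²·sin(360°/12) = 62.37 mm²); Merging all regions: the 2 present regions are separate (no shared area or edge), so areas and boundary lengths simply add and each stays a separate island — area = 111.12 mm²; (whole slice rotated 70° about Z — lengths, areas and connectivity unchanged). At z = 18.6: the cylinder: section is a regular 12-gon, circumradius r=3.5 (area = (12/2)·3.500²·sin(360°/12) = 36.75 mm²); the r=2 cylinder at (8, 12) gives a regular 12-gon of circumradius 2 (constant along its height) (area = (12/2)·2.000²·sin(360°/12) = 12.00 mm²); Taking the union: the 2 present regions are separate (no shared area or edge), so areas and boundary lengths simply add and each stays a separate island — area = 48.75 mm²; the r=12 sphere at (13.5, 8.5) contributes a regular 12-gon of circumradius √(12²−6.9²) = 9.818 (area = (12/2)·9.818²·sin(360°/12) = 289.17 mm²); Taking the union: the regions partially overlap — summed areas 337.92 mm² minus the doubly-counted overlap 12.00 mm² gives 325.92 mm² — area = 325.92 mm²; (rotated 70° about Z; rotation is an isometry so areas/perimeters/island counts are preserved). Checking containment: at z = 18.6 the cross-section extends beyond the z = 14.4 cross-section by about 214.80 mm².

part overhangs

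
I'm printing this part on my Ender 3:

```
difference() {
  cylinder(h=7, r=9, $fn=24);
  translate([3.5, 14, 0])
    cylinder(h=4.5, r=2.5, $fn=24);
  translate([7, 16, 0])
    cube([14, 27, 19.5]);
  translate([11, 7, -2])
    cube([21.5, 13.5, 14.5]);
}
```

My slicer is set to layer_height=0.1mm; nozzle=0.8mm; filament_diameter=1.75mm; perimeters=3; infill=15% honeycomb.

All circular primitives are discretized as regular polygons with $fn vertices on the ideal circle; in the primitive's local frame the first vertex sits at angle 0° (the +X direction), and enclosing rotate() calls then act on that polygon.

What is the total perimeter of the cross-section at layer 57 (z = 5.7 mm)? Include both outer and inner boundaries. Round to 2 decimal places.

56.39 mm

At z = 5.7 mm: the cylinder: section is a regular 24-gon, circumradius r=9 (perimeter = 2·24·9.000·sin(180°/24) = 56.39 mm); the cylinder at (3.5, 14) does not reach this height (z outside [0, 4.5]); the cube at (7, 16) (footprint 14×27) is included at this height (perimeter 82.00 mm); the 21.5×13.5 cube at (11, 7) contributes its full rectangle (perimeter 70.00 mm); Taking the first minus the rest: starting from the r=9 cylinder, the 14×27 cube at (7, 16) misses the remaining region (no effect); the 21.5×13.5 cube at (11, 7) misses the remaining region (no effect) — boundary = 56.39 mm. Overall, the cross-section is a single solid region. Total boundary length (outer) = 56.39 mm.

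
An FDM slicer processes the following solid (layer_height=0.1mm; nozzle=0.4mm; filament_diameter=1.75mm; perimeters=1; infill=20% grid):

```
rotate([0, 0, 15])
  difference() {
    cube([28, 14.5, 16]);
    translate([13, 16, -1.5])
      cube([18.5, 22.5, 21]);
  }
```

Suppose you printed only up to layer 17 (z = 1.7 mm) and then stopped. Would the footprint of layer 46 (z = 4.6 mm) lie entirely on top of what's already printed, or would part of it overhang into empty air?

Compare the two slices. At z = 1.7: the cube is present — its section is the full 28×14.5 rectangle (area 406.00 mm²); the cube at (13, 16) is present — its section is the full 18.5×22.5 rectangle (area 416.25 mm²); Subtracting the remaining from the first: starting from the 28×14.5 cube (406.00 mm²), the 18.5×22.5 cube at (13, 16) misses the remaining region (no effect) — area = 406.00 mm²; (rotated 15° about Z; rotation is an isometry so areas/perimeters/island counts are preserved). At z = 4.6: the cube is present — its section is the full 28×14.5 rectangle (area 406.00 mm²); the 18.5×22.5 cube at (13, 16) contributes its full rectangle (area 416.25 mm²); After the difference (first − rest): starting from the 28×14.5 cube (406.00 mm²), the 18.5×22.5 cube at (13, 16) misses the remaining region (no effect) — area = 406.00 mm²; (whole slice rotated 15° about Z — lengths, areas and connectivity unchanged). Checking containment: the cross-section at z = 4.6 is a subset of the cross-section at z = 1.7.

entirely on top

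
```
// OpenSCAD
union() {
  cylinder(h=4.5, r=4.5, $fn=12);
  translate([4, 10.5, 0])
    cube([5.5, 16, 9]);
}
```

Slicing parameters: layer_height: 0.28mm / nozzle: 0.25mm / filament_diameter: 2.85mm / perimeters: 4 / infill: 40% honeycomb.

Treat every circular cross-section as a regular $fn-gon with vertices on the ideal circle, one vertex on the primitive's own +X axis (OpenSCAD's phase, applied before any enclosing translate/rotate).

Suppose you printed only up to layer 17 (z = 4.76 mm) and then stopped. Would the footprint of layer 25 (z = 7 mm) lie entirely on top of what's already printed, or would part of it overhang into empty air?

entirely on top

Compare the two slices. At z = 4.76: the cylinder is absent (z outside [0, 4.5]); the 5.5×16 cube at (4, 10.5) contributes its full rectangle (area 88.00 mm²); Merging all regions: only the 5.5×16 cube at (4, 10.5) is present, so the union is just that shape — area = 88.00 mm². At z = 7: the cylinder is absent (z outside [0, 4.5]); the cube at (4, 10.5) (footprint 5.5×16) is included at this height (area 88.00 mm²); Merging all regions: only the 5.5×16 cube at (4, 10.5) is present, so the union is just that shape — area = 88.00 mm². Checking containment: the cross-section at z = 7 is a subset of the cross-section at z = 4.76.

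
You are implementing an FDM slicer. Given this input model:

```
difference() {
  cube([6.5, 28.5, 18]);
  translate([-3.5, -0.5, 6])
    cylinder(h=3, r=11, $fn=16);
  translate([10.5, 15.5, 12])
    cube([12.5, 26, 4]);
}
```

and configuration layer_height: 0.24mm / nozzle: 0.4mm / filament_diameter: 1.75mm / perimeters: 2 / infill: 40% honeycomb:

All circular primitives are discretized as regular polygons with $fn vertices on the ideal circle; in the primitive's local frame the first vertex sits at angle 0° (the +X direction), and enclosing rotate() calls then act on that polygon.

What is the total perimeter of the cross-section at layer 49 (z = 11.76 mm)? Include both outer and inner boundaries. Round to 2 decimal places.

At z = 11.76 mm: the cube (footprint 6.5×28.5) is included at this height (perimeter 70.00 mm); the cylinder at (-3.5, -0.5) does not reach this height (z outside [6, 9]); the cube at (10.5, 15.5) is not intersected at this z (z outside [12, 16]); After the difference (first − rest): none of the subtracted shapes is present at this height, so the 6.5×28.5 cube is unchanged — boundary = 70.00 mm. Overall, the cross-section is a single solid region. Total boundary length (outer) = 70.00 mm.

70.00 mm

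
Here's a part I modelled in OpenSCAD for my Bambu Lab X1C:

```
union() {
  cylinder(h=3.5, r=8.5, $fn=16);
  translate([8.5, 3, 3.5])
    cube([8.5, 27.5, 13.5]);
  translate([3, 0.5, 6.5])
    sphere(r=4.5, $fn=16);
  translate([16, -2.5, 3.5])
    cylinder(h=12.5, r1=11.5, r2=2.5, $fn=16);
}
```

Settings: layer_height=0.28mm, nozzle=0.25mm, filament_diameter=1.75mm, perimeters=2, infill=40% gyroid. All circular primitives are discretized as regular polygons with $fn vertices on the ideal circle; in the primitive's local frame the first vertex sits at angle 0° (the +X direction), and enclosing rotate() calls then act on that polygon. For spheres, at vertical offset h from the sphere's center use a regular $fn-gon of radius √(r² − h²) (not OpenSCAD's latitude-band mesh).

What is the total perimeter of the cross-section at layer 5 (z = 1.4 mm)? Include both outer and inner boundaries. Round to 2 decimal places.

At z = 1.4 mm: the r=8.5 cylinder contributes a regular 16-gon of circumradius 8.5 (perimeter = 2·16·8.500·sin(180°/16) = 53.06 mm); the cube at (8.5, 3) is absent (z outside [3.5, 17]); the sphere at (3, 0.5) is not intersected at this z (|z−center|=5.100 > r=4.5); the cone at (16, -2.5) is not intersected at this z (z outside [3.5, 16]); Merging all regions: only the r=8.5 cylinder is present, so the union is just that shape — boundary = 53.06 mm. Overall, the cross-section is a single solid region. Total boundary length (outer) = 53.06 mm.

53.06 mm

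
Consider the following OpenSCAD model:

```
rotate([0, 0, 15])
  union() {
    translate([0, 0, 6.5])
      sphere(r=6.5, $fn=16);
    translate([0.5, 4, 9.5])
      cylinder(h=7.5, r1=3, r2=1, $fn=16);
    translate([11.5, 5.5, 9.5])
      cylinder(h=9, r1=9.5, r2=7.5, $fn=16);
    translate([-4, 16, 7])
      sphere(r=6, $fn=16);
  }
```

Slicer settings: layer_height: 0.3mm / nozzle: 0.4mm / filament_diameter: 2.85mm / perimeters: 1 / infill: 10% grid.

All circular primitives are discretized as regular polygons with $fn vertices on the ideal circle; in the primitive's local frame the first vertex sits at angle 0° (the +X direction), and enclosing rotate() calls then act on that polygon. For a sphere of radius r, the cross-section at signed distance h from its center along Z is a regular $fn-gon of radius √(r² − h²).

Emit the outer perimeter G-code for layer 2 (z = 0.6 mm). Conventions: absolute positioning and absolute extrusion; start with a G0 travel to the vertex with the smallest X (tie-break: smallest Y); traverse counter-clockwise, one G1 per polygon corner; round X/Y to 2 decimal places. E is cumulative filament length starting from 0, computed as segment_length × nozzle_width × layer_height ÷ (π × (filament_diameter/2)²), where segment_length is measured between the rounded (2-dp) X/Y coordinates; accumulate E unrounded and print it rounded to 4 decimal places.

G0 X-2.70 Y0.36 Z0.60
G1 X-2.63 Y-0.71 E0.0202
G1 X-2.16 Y-1.66 E0.0401
G1 X-1.36 Y-2.36 E0.0601
G1 X-0.36 Y-2.70 E0.0800
G1 X0.71 Y-2.63 E0.1001
G1 X1.66 Y-2.16 E0.1201
G1 X2.36 Y-1.36 E0.1401
G1 X2.70 Y-0.36 E0.1599
G1 X2.63 Y0.71 E0.1801
G1 X2.16 Y1.66 E0.2001
G1 X1.36 Y2.36 E0.2200
G1 X0.36 Y2.70 E0.2399
G1 X-0.71 Y2.63 E0.2601
G1 X-1.66 Y2.16 E0.2800
G1 X-2.36 Y1.36 E0.3000
G1 X-2.70 Y0.36 E0.3199

At z = 0.6 mm: the sphere: section is a regular 16-gon, circumradius = √(r²−h²) = √(6.5²−5.9²) = 2.728; the cone at (0.5, 4) is absent (z outside [9.5, 17]); the cone at (11.5, 5.5) does not reach this height (z outside [9.5, 18.5]); the sphere at (-4, 16) is not intersected at this z (|z−center|=6.400 > r=6); Merging all regions: only the r=6.5 sphere is present, so the union is just that shape — 1 connected region; (rotated 15° about Z; rotation is an isometry so areas/perimeters/island counts are preserved). The outline is a single polygon with 16 vertices. Extrusion per mm of travel: 0.4 × 0.3 / (π × 1.425²) = 0.018811. Accumulating E over each segment gives final E = 0.3199.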